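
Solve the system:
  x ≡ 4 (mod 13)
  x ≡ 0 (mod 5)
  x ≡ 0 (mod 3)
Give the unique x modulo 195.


Moduli 13, 5, 3 are pairwise coprime; by CRT there is a unique solution modulo M = 13 · 5 · 3 = 195.
Solve pairwise, accumulating the modulus:
  Start with x ≡ 4 (mod 13).
  Combine with x ≡ 0 (mod 5): since gcd(13, 5) = 1, we get a unique residue mod 65.
    Write x = 4 + 13·t and substitute into x ≡ 0 (mod 5): 13·t ≡ 0 − 4 = -4 (mod 5).
    Reduce coefficients mod 5: 3·t ≡ 1 (mod 5).
    The inverse of 3 mod 5 is 2 (since 3·2 = 6 = 1·5 + 1), so t ≡ 2·1 = 2 ≡ 2 (mod 5).
    Then x = 4 + 13·2 = 30, valid modulo lcm(13, 5) = 65: x ≡ 30 (mod 65).
  Combine with x ≡ 0 (mod 3): since gcd(65, 3) = 1, we get a unique residue mod 195.
    Write x = 30 + 65·t and substitute into x ≡ 0 (mod 3): 65·t ≡ 0 − 30 = -30 (mod 3).
    Reduce coefficients mod 3: 2·t ≡ 0 (mod 3).
    The inverse of 2 mod 3 is 2 (since 2·2 = 4 = 1·3 + 1), so t ≡ 2·0 = 0 ≡ 0 (mod 3).
    Then x = 30 + 65·0 = 30, valid modulo lcm(65, 3) = 195: x ≡ 30 (mod 195).
Verify: 30 mod 13 = 4 ✓, 30 mod 5 = 0 ✓, 30 mod 3 = 0 ✓.

x ≡ 30 (mod 195).


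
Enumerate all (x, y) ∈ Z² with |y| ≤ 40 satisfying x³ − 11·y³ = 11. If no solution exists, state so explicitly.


The equation is x³ - 11y³ = 11. For fixed y, x³ = 11·y³ + 11, so a solution requires the RHS to be a perfect cube.
Strategy: iterate y from -40 to 40, compute RHS = 11·y³ + 11, and check whether it is a (positive or negative) perfect cube.
Check small values of y:
  y = 0: RHS = 11 is not a perfect cube.
  y = 1: RHS = 22 is not a perfect cube.
  y = -1: RHS = 0 = (0)³ ⇒ x = 0 works.
  y = 2: RHS = 99 is not a perfect cube.
  y = -2: RHS = -77 is not a perfect cube.
  y = 3: RHS = 308 is not a perfect cube.
  y = -3: RHS = -286 is not a perfect cube.
Continuing the search up to |y| = 40 finds no further solutions beyond those listed.
Collected solutions: (0, -1).

Solutions (with |y| ≤ 40): (0, -1).


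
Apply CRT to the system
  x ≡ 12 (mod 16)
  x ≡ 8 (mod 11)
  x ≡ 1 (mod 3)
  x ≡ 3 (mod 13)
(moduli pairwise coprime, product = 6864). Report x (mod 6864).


Product of moduli M = 16 · 11 · 3 · 13 = 6864.
Merge one congruence at a time:
  Start: x ≡ 12 (mod 16).
  Combine with x ≡ 8 (mod 11); new modulus lcm = 176.
    Write x = 12 + 16·t and substitute into x ≡ 8 (mod 11): 16·t ≡ 8 − 12 = -4 (mod 11).
    Reduce coefficients mod 11: 5·t ≡ 7 (mod 11).
    The inverse of 5 mod 11 is 9 (since 5·9 = 45 = 4·11 + 1), so t ≡ 9·7 = 63 ≡ 8 (mod 11).
    Then x = 12 + 16·8 = 140, valid modulo lcm(16, 11) = 176: x ≡ 140 (mod 176).
  Combine with x ≡ 1 (mod 3); new modulus lcm = 528.
    Write x = 140 + 176·t and substitute into x ≡ 1 (mod 3): 176·t ≡ 1 − 140 = -139 (mod 3).
    Reduce coefficients mod 3: 2·t ≡ 2 (mod 3).
    The inverse of 2 mod 3 is 2 (since 2·2 = 4 = 1·3 + 1), so t ≡ 2·2 = 4 ≡ 1 (mod 3).
    Then x = 140 + 176·1 = 316, valid modulo lcm(176, 3) = 528: x ≡ 316 (mod 528).
  Combine with x ≡ 3 (mod 13); new modulus lcm = 6864.
    Write x = 316 + 528·t and substitute into x ≡ 3 (mod 13): 528·t ≡ 3 − 316 = -313 (mod 13).
    Reduce coefficients mod 13: 8·t ≡ 12 (mod 13).
    The inverse of 8 mod 13 is 5 (since 8·5 = 40 = 3·13 + 1), so t ≡ 5·12 = 60 ≡ 8 (mod 13).
    Then x = 316 + 528·8 = 4540, valid modulo lcm(528, 13) = 6864: x ≡ 4540 (mod 6864).
Verify against each original: 4540 mod 16 = 12, 4540 mod 11 = 8, 4540 mod 3 = 1, 4540 mod 13 = 3.

x ≡ 4540 (mod 6864).


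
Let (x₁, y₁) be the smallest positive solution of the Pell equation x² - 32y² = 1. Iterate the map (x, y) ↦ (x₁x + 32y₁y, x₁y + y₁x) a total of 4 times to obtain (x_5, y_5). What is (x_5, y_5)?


Step 1: Find the fundamental solution (x₁, y₁) of x² - 32y² = 1.
  Expand √32 as a continued fraction. a₀ = ⌊√32⌋ = 5; iterate m_{k+1} = d_k·a_k − m_k, d_{k+1} = (32 − m_{k+1}²)/d_k, a_{k+1} = ⌊(a₀ + m_{k+1})/d_{k+1}⌋ (starting m₀ = 0, d₀ = 1), with convergents p_k = a_k·p_{k-1} + p_{k-2}, q_k = a_k·q_{k-1} + q_{k-2} (p₋₁ = 1, q₋₁ = 0):
  k = 0: a₀ = 5; p₀/q₀ = 5/1; p₀² − 32·q₀² = 25 − 32 = -7.
  k = 1: m = 5, d = 7, a = ⌊(5 + 5)/7⌋ = 1; p/q = (1·5 + 1)/(1·1 + 0) = 6/1; p² − 32·q² = 36 − 32 = 4.
  k = 2: m = 2, d = 4, a = ⌊(5 + 2)/4⌋ = 1; p/q = (1·6 + 5)/(1·1 + 1) = 11/2; p² − 32·q² = 121 − 128 = -7.
  k = 3: m = 2, d = 7, a = ⌊(5 + 2)/7⌋ = 1; p/q = (1·11 + 6)/(1·2 + 1) = 17/3; p² − 32·q² = 289 − 288 = 1.
  The first convergent with p² − 32·q² = 1 gives the fundamental solution (x₁, y₁) = (17, 3).
Step 2: Apply the recurrence (x_{n+1}, y_{n+1}) = (x₁x_n + 32y₁y_n, x₁y_n + y₁x_n) repeatedly.
  From (x_1, y_1) = (17, 3): x_2 = 17·17 + 32·3·3 = 577; y_2 = 17·3 + 3·17 = 102.
  From (x_2, y_2) = (577, 102): x_3 = 17·577 + 32·3·102 = 19601; y_3 = 17·102 + 3·577 = 3465.
  From (x_3, y_3) = (19601, 3465): x_4 = 17·19601 + 32·3·3465 = 665857; y_4 = 17·3465 + 3·19601 = 117708.
  From (x_4, y_4) = (665857, 117708): x_5 = 17·665857 + 32·3·117708 = 22619537; y_5 = 17·117708 + 3·665857 = 3998607.
Step 3: Verify x_5² - 32·y_5² = 511643454094369 - 511643454094368 = 1 (should be 1). ✓

(x_1, y_1) = (17, 3); (x_5, y_5) = (22619537, 3998607).


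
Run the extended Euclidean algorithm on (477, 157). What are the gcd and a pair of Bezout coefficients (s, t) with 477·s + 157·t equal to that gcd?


Euclidean algorithm on (477, 157) — divide until remainder is 0:
  477 = 3 · 157 + 6
  157 = 26 · 6 + 1
  6 = 6 · 1 + 0
gcd(477, 157) = 1.
Track Bezout coefficients alongside the remainders: start with r₀ = 477 = a·1 + b·0 (s = 1, t = 0) and r₁ = 157 = a·0 + b·1 (s = 0, t = 1); each new remainder r_{k+1} = r_{k-1} − q_k·r_k inherits s_{k+1} = s_{k-1} − q_k·s_k, t_{k+1} = t_{k-1} − q_k·t_k, so r_k = a·s_k + b·t_k at every step:
  q = 3: r = 6, s = 1 − 3·0 = 1, t = 0 − 3·1 = -3  (check: 477·1 + 157·(-3) = 6)
  q = 26: r = 1, s = 0 − 26·1 = -26, t = 1 − 26·(-3) = 79  (check: 477·(-26) + 157·79 = 1)
The row with r = 1 (the gcd) gives the Bezout coefficients s = -26, t = 79.
Result: 477 · (-26) + 157 · (79) = 1.

gcd(477, 157) = 1; s = -26, t = 79 (check: 477·(-26) + 157·79 = 1).


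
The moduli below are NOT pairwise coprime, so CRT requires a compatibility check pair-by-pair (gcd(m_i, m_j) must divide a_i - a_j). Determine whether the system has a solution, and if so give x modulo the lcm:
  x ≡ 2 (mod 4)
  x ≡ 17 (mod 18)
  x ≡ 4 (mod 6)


Moduli 4, 18, 6 are not pairwise coprime, so CRT works modulo lcm(m_i) when all pairwise compatibility conditions hold.
Pairwise compatibility: gcd(m_i, m_j) must divide a_i - a_j for every pair.
Merge one congruence at a time:
  Start: x ≡ 2 (mod 4).
  Combine with x ≡ 17 (mod 18): gcd(4, 18) = 2, and 17 - 2 = 15 is NOT divisible by 2.
    ⇒ system is inconsistent (no integer solution).

No solution (the system is inconsistent).


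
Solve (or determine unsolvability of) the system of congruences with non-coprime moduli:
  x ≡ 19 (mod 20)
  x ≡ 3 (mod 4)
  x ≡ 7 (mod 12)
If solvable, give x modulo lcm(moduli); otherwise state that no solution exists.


Moduli 20, 4, 12 are not pairwise coprime, so CRT works modulo lcm(m_i) when all pairwise compatibility conditions hold.
Pairwise compatibility: gcd(m_i, m_j) must divide a_i - a_j for every pair.
Merge one congruence at a time:
  Start: x ≡ 19 (mod 20).
  Combine with x ≡ 3 (mod 4): gcd(20, 4) = 4; 3 - 19 = -16, which IS divisible by 4, so compatible.
    Write x = 19 + 20·t and substitute into x ≡ 3 (mod 4): 20·t ≡ 3 − 19 = -16 (mod 4).
    Divide the congruence (and modulus) by g = 4: 5·t ≡ -4 (mod 1).
    Modulo 1 every t works; take t = 0.
    Then x = 19 + 20·0 = 19, valid modulo lcm(20, 4) = 20: x ≡ 19 (mod 20).
  Combine with x ≡ 7 (mod 12): gcd(20, 12) = 4; 7 - 19 = -12, which IS divisible by 4, so compatible.
    Write x = 19 + 20·t and substitute into x ≡ 7 (mod 12): 20·t ≡ 7 − 19 = -12 (mod 12).
    Divide the congruence (and modulus) by g = 4: 5·t ≡ -3 (mod 3).
    Reduce coefficients mod 3: 2·t ≡ 0 (mod 3).
    The inverse of 2 mod 3 is 2 (since 2·2 = 4 = 1·3 + 1), so t ≡ 2·0 = 0 ≡ 0 (mod 3).
    Then x = 19 + 20·0 = 19, valid modulo lcm(20, 12) = 60: x ≡ 19 (mod 60).
Verify: 19 mod 20 = 19, 19 mod 4 = 3, 19 mod 12 = 7.

x ≡ 19 (mod 60).


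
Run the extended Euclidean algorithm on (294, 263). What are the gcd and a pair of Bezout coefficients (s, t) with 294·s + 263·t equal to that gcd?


Euclidean algorithm on (294, 263) — divide until remainder is 0:
  294 = 1 · 263 + 31
  263 = 8 · 31 + 15
  31 = 2 · 15 + 1
  15 = 15 · 1 + 0
gcd(294, 263) = 1.
Track Bezout coefficients alongside the remainders: start with r₀ = 294 = a·1 + b·0 (s = 1, t = 0) and r₁ = 263 = a·0 + b·1 (s = 0, t = 1); each new remainder r_{k+1} = r_{k-1} − q_k·r_k inherits s_{k+1} = s_{k-1} − q_k·s_k, t_{k+1} = t_{k-1} − q_k·t_k, so r_k = a·s_k + b·t_k at every step:
  q = 1: r = 31, s = 1 − 1·0 = 1, t = 0 − 1·1 = -1  (check: 294·1 + 263·(-1) = 31)
  q = 8: r = 15, s = 0 − 8·1 = -8, t = 1 − 8·(-1) = 9  (check: 294·(-8) + 263·9 = 15)
  q = 2: r = 1, s = 1 − 2·(-8) = 17, t = -1 − 2·9 = -19  (check: 294·17 + 263·(-19) = 1)
The row with r = 1 (the gcd) gives the Bezout coefficients s = 17, t = -19.
Result: 294 · (17) + 263 · (-19) = 1.

gcd(294, 263) = 1; s = 17, t = -19 (check: 294·17 + 263·(-19) = 1).


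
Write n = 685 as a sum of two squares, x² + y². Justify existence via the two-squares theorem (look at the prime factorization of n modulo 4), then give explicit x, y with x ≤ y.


Step 1: Factor n = 685 = 5 · 137.
Step 2: Check the mod-4 condition on each prime factor: 5 ≡ 1 (mod 4), exponent 1; 137 ≡ 1 (mod 4), exponent 1.
All primes ≡ 3 (mod 4) appear to even exponent (or don't appear), so by the two-squares theorem n IS expressible as a sum of two squares.
Step 3: Build a representation. Here n = 5 · 137 is a product of primes ≡ 1 (mod 4). Each prime p ≡ 1 (mod 4) is itself a sum of two squares; find a² by testing p − a² for a perfect square:
  5: 5 − 1² = 4 = 2² ⇒ 5 = 1² + 2².
  137: 137 − 1² = 136, 137 − 2² = 133, 137 − 3² = 128, 137 − 4² = 121 = 11² ⇒ 137 = 4² + 11².
  Combine using the Brahmagupta–Fibonacci identity (a² + b²)(c² + d²) = (ac − bd)² + (ad + bc)² = (ac + bd)² + (ad − bc)²:
  5 · 137 = 685: from (1² + 2²)(4² + 11²), take (1·4 − 2·11, 1·11 + 2·4) = (4 − 22, 11 + 8) = (-18, 19); dropping signs (only squares matter) gives (18, 19); check 18² + 19² = 324 + 361 = 685 ✓.
Step 4: Order so x ≤ y and verify: 18² + 19² = 324 + 361 = 685 = n. ✓

n = 685 = 18² + 19² (one valid representation with x ≤ y).


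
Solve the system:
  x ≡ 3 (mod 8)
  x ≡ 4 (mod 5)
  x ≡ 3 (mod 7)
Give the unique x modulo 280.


Moduli 8, 5, 7 are pairwise coprime; by CRT there is a unique solution modulo M = 8 · 5 · 7 = 280.
Solve pairwise, accumulating the modulus:
  Start with x ≡ 3 (mod 8).
  Combine with x ≡ 4 (mod 5): since gcd(8, 5) = 1, we get a unique residue mod 40.
    Write x = 3 + 8·t and substitute into x ≡ 4 (mod 5): 8·t ≡ 4 − 3 = 1 (mod 5).
    Reduce coefficients mod 5: 3·t ≡ 1 (mod 5).
    The inverse of 3 mod 5 is 2 (since 3·2 = 6 = 1·5 + 1), so t ≡ 2·1 = 2 ≡ 2 (mod 5).
    Then x = 3 + 8·2 = 19, valid modulo lcm(8, 5) = 40: x ≡ 19 (mod 40).
  Combine with x ≡ 3 (mod 7): since gcd(40, 7) = 1, we get a unique residue mod 280.
    Write x = 19 + 40·t and substitute into x ≡ 3 (mod 7): 40·t ≡ 3 − 19 = -16 (mod 7).
    Reduce coefficients mod 7: 5·t ≡ 5 (mod 7).
    The inverse of 5 mod 7 is 3 (since 5·3 = 15 = 2·7 + 1), so t ≡ 3·5 = 15 ≡ 1 (mod 7).
    Then x = 19 + 40·1 = 59, valid modulo lcm(40, 7) = 280: x ≡ 59 (mod 280).
Verify: 59 mod 8 = 3 ✓, 59 mod 5 = 4 ✓, 59 mod 7 = 3 ✓.

x ≡ 59 (mod 280).


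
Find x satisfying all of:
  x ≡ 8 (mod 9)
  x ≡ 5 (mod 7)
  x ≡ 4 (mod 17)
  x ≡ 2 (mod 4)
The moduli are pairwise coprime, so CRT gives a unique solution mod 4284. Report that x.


Product of moduli M = 9 · 7 · 17 · 4 = 4284.
Merge one congruence at a time:
  Start: x ≡ 8 (mod 9).
  Combine with x ≡ 5 (mod 7); new modulus lcm = 63.
    Write x = 8 + 9·t and substitute into x ≡ 5 (mod 7): 9·t ≡ 5 − 8 = -3 (mod 7).
    Reduce coefficients mod 7: 2·t ≡ 4 (mod 7).
    The inverse of 2 mod 7 is 4 (since 2·4 = 8 = 1·7 + 1), so t ≡ 4·4 = 16 ≡ 2 (mod 7).
    Then x = 8 + 9·2 = 26, valid modulo lcm(9, 7) = 63: x ≡ 26 (mod 63).
  Combine with x ≡ 4 (mod 17); new modulus lcm = 1071.
    Write x = 26 + 63·t and substitute into x ≡ 4 (mod 17): 63·t ≡ 4 − 26 = -22 (mod 17).
    Reduce coefficients mod 17: 12·t ≡ 12 (mod 17).
    The inverse of 12 mod 17 is 10 (since 12·10 = 120 = 7·17 + 1), so t ≡ 10·12 = 120 ≡ 1 (mod 17).
    Then x = 26 + 63·1 = 89, valid modulo lcm(63, 17) = 1071: x ≡ 89 (mod 1071).
  Combine with x ≡ 2 (mod 4); new modulus lcm = 4284.
    Write x = 89 + 1071·t and substitute into x ≡ 2 (mod 4): 1071·t ≡ 2 − 89 = -87 (mod 4).
    Reduce coefficients mod 4: 3·t ≡ 1 (mod 4).
    The inverse of 3 mod 4 is 3 (since 3·3 = 9 = 2·4 + 1), so t ≡ 3·1 = 3 ≡ 3 (mod 4).
    Then x = 89 + 1071·3 = 3302, valid modulo lcm(1071, 4) = 4284: x ≡ 3302 (mod 4284).
Verify against each original: 3302 mod 9 = 8, 3302 mod 7 = 5, 3302 mod 17 = 4, 3302 mod 4 = 2.

x ≡ 3302 (mod 4284).


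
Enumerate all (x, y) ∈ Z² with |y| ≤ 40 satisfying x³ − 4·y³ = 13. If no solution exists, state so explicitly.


The equation is x³ - 4y³ = 13. For fixed y, x³ = 4·y³ + 13, so a solution requires the RHS to be a perfect cube.
Strategy: iterate y from -40 to 40, compute RHS = 4·y³ + 13, and check whether it is a (positive or negative) perfect cube.
Check small values of y:
  y = 0: RHS = 13 is not a perfect cube.
  y = 1: RHS = 17 is not a perfect cube.
  y = -1: RHS = 9 is not a perfect cube.
  y = 2: RHS = 45 is not a perfect cube.
  y = -2: RHS = -19 is not a perfect cube.
  y = 3: RHS = 121 is not a perfect cube.
  y = -3: RHS = -95 is not a perfect cube.
Continuing the search up to |y| = 40 finds no solutions either.
No (x, y) in the scanned range satisfies the equation.

No integer solutions with |y| ≤ 40.


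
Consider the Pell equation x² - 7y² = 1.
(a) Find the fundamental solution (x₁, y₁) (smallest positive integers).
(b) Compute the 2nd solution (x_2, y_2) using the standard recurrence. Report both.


Step 1: Find the fundamental solution (x₁, y₁) of x² - 7y² = 1.
  Expand √7 as a continued fraction. a₀ = ⌊√7⌋ = 2; iterate m_{k+1} = d_k·a_k − m_k, d_{k+1} = (7 − m_{k+1}²)/d_k, a_{k+1} = ⌊(a₀ + m_{k+1})/d_{k+1}⌋ (starting m₀ = 0, d₀ = 1), with convergents p_k = a_k·p_{k-1} + p_{k-2}, q_k = a_k·q_{k-1} + q_{k-2} (p₋₁ = 1, q₋₁ = 0):
  k = 0: a₀ = 2; p₀/q₀ = 2/1; p₀² − 7·q₀² = 4 − 7 = -3.
  k = 1: m = 2, d = 3, a = ⌊(2 + 2)/3⌋ = 1; p/q = (1·2 + 1)/(1·1 + 0) = 3/1; p² − 7·q² = 9 − 7 = 2.
  k = 2: m = 1, d = 2, a = ⌊(2 + 1)/2⌋ = 1; p/q = (1·3 + 2)/(1·1 + 1) = 5/2; p² − 7·q² = 25 − 28 = -3.
  k = 3: m = 1, d = 3, a = ⌊(2 + 1)/3⌋ = 1; p/q = (1·5 + 3)/(1·2 + 1) = 8/3; p² − 7·q² = 64 − 63 = 1.
  The first convergent with p² − 7·q² = 1 gives the fundamental solution (x₁, y₁) = (8, 3).
Step 2: Apply the recurrence (x_{n+1}, y_{n+1}) = (x₁x_n + 7y₁y_n, x₁y_n + y₁x_n) repeatedly.
  From (x_1, y_1) = (8, 3): x_2 = 8·8 + 7·3·3 = 127; y_2 = 8·3 + 3·8 = 48.
Step 3: Verify x_2² - 7·y_2² = 16129 - 16128 = 1 (should be 1). ✓

(x_1, y_1) = (8, 3); (x_2, y_2) = (127, 48).


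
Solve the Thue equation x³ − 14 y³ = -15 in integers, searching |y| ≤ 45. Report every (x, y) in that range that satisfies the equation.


The equation is x³ - 14y³ = -15. For fixed y, x³ = 14·y³ − 15, so a solution requires the RHS to be a perfect cube.
Strategy: iterate y from -45 to 45, compute RHS = 14·y³ − 15, and check whether it is a (positive or negative) perfect cube.
Check small values of y:
  y = 0: RHS = -15 is not a perfect cube.
  y = 1: RHS = -1 = (-1)³ ⇒ x = -1 works.
  y = -1: RHS = -29 is not a perfect cube.
  y = 2: RHS = 97 is not a perfect cube.
  y = -2: RHS = -127 is not a perfect cube.
  y = 3: RHS = 363 is not a perfect cube.
  y = -3: RHS = -393 is not a perfect cube.
Continuing the search up to |y| = 45 finds no further solutions beyond those listed.
Collected solutions: (-1, 1).

Solutions (with |y| ≤ 45): (-1, 1).


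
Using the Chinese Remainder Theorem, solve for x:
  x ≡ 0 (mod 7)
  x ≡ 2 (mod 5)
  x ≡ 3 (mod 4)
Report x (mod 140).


Moduli 7, 5, 4 are pairwise coprime; by CRT there is a unique solution modulo M = 7 · 5 · 4 = 140.
Solve pairwise, accumulating the modulus:
  Start with x ≡ 0 (mod 7).
  Combine with x ≡ 2 (mod 5): since gcd(7, 5) = 1, we get a unique residue mod 35.
    Write x = 0 + 7·t and substitute into x ≡ 2 (mod 5): 7·t ≡ 2 − 0 = 2 (mod 5).
    Reduce coefficients mod 5: 2·t ≡ 2 (mod 5).
    The inverse of 2 mod 5 is 3 (since 2·3 = 6 = 1·5 + 1), so t ≡ 3·2 = 6 ≡ 1 (mod 5).
    Then x = 0 + 7·1 = 7, valid modulo lcm(7, 5) = 35: x ≡ 7 (mod 35).
  Combine with x ≡ 3 (mod 4): since gcd(35, 4) = 1, we get a unique residue mod 140.
    Write x = 7 + 35·t and substitute into x ≡ 3 (mod 4): 35·t ≡ 3 − 7 = -4 (mod 4).
    Reduce coefficients mod 4: 3·t ≡ 0 (mod 4).
    The inverse of 3 mod 4 is 3 (since 3·3 = 9 = 2·4 + 1), so t ≡ 3·0 = 0 ≡ 0 (mod 4).
    Then x = 7 + 35·0 = 7, valid modulo lcm(35, 4) = 140: x ≡ 7 (mod 140).
Verify: 7 mod 7 = 0 ✓, 7 mod 5 = 2 ✓, 7 mod 4 = 3 ✓.

x ≡ 7 (mod 140).


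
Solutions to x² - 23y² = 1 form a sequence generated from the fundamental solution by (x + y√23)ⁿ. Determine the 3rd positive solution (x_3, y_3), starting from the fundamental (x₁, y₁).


Step 1: Find the fundamental solution (x₁, y₁) of x² - 23y² = 1.
  Expand √23 as a continued fraction. a₀ = ⌊√23⌋ = 4; iterate m_{k+1} = d_k·a_k − m_k, d_{k+1} = (23 − m_{k+1}²)/d_k, a_{k+1} = ⌊(a₀ + m_{k+1})/d_{k+1}⌋ (starting m₀ = 0, d₀ = 1), with convergents p_k = a_k·p_{k-1} + p_{k-2}, q_k = a_k·q_{k-1} + q_{k-2} (p₋₁ = 1, q₋₁ = 0):
  k = 0: a₀ = 4; p₀/q₀ = 4/1; p₀² − 23·q₀² = 16 − 23 = -7.
  k = 1: m = 4, d = 7, a = ⌊(4 + 4)/7⌋ = 1; p/q = (1·4 + 1)/(1·1 + 0) = 5/1; p² − 23·q² = 25 − 23 = 2.
  k = 2: m = 3, d = 2, a = ⌊(4 + 3)/2⌋ = 3; p/q = (3·5 + 4)/(3·1 + 1) = 19/4; p² − 23·q² = 361 − 368 = -7.
  k = 3: m = 3, d = 7, a = ⌊(4 + 3)/7⌋ = 1; p/q = (1·19 + 5)/(1·4 + 1) = 24/5; p² − 23·q² = 576 − 575 = 1.
  The first convergent with p² − 23·q² = 1 gives the fundamental solution (x₁, y₁) = (24, 5).
Step 2: Apply the recurrence (x_{n+1}, y_{n+1}) = (x₁x_n + 23y₁y_n, x₁y_n + y₁x_n) repeatedly.
  From (x_1, y_1) = (24, 5): x_2 = 24·24 + 23·5·5 = 1151; y_2 = 24·5 + 5·24 = 240.
  From (x_2, y_2) = (1151, 240): x_3 = 24·1151 + 23·5·240 = 55224; y_3 = 24·240 + 5·1151 = 11515.
Step 3: Verify x_3² - 23·y_3² = 3049690176 - 3049690175 = 1 (should be 1). ✓

(x_1, y_1) = (24, 5); (x_3, y_3) = (55224, 11515).


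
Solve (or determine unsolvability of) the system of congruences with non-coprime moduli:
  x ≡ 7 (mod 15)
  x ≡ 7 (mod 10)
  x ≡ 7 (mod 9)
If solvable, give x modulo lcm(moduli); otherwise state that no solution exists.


Moduli 15, 10, 9 are not pairwise coprime, so CRT works modulo lcm(m_i) when all pairwise compatibility conditions hold.
Pairwise compatibility: gcd(m_i, m_j) must divide a_i - a_j for every pair.
Merge one congruence at a time:
  Start: x ≡ 7 (mod 15).
  Combine with x ≡ 7 (mod 10): gcd(15, 10) = 5; 7 - 7 = 0, which IS divisible by 5, so compatible.
    Write x = 7 + 15·t and substitute into x ≡ 7 (mod 10): 15·t ≡ 7 − 7 = 0 (mod 10).
    Divide the congruence (and modulus) by g = 5: 3·t ≡ 0 (mod 2).
    Reduce coefficients mod 2: 1·t ≡ 0 (mod 2).
    So t ≡ 0 (mod 2).
    Then x = 7 + 15·0 = 7, valid modulo lcm(15, 10) = 30: x ≡ 7 (mod 30).
  Combine with x ≡ 7 (mod 9): gcd(30, 9) = 3; 7 - 7 = 0, which IS divisible by 3, so compatible.
    Write x = 7 + 30·t and substitute into x ≡ 7 (mod 9): 30·t ≡ 7 − 7 = 0 (mod 9).
    Divide the congruence (and modulus) by g = 3: 10·t ≡ 0 (mod 3).
    Reduce coefficients mod 3: 1·t ≡ 0 (mod 3).
    So t ≡ 0 (mod 3).
    Then x = 7 + 30·0 = 7, valid modulo lcm(30, 9) = 90: x ≡ 7 (mod 90).
Verify: 7 mod 15 = 7, 7 mod 10 = 7, 7 mod 9 = 7.

x ≡ 7 (mod 90).


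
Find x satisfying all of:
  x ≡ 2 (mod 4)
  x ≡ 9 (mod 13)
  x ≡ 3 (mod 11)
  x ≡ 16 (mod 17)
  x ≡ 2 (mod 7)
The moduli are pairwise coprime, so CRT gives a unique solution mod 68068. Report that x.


Product of moduli M = 4 · 13 · 11 · 17 · 7 = 68068.
Merge one congruence at a time:
  Start: x ≡ 2 (mod 4).
  Combine with x ≡ 9 (mod 13); new modulus lcm = 52.
    Write x = 2 + 4·t and substitute into x ≡ 9 (mod 13): 4·t ≡ 9 − 2 = 7 (mod 13).
    The inverse of 4 mod 13 is 10 (since 4·10 = 40 = 3·13 + 1), so t ≡ 10·7 = 70 ≡ 5 (mod 13).
    Then x = 2 + 4·5 = 22, valid modulo lcm(4, 13) = 52: x ≡ 22 (mod 52).
  Combine with x ≡ 3 (mod 11); new modulus lcm = 572.
    Write x = 22 + 52·t and substitute into x ≡ 3 (mod 11): 52·t ≡ 3 − 22 = -19 (mod 11).
    Reduce coefficients mod 11: 8·t ≡ 3 (mod 11).
    The inverse of 8 mod 11 is 7 (since 8·7 = 56 = 5·11 + 1), so t ≡ 7·3 = 21 ≡ 10 (mod 11).
    Then x = 22 + 52·10 = 542, valid modulo lcm(52, 11) = 572: x ≡ 542 (mod 572).
  Combine with x ≡ 16 (mod 17); new modulus lcm = 9724.
    Write x = 542 + 572·t and substitute into x ≡ 16 (mod 17): 572·t ≡ 16 − 542 = -526 (mod 17).
    Reduce coefficients mod 17: 11·t ≡ 1 (mod 17).
    The inverse of 11 mod 17 is 14 (since 11·14 = 154 = 9·17 + 1), so t ≡ 14·1 = 14 ≡ 14 (mod 17).
    Then x = 542 + 572·14 = 8550, valid modulo lcm(572, 17) = 9724: x ≡ 8550 (mod 9724).
  Combine with x ≡ 2 (mod 7); new modulus lcm = 68068.
    Write x = 8550 + 9724·t and substitute into x ≡ 2 (mod 7): 9724·t ≡ 2 − 8550 = -8548 (mod 7).
    Reduce coefficients mod 7: 1·t ≡ 6 (mod 7).
    So t ≡ 6 (mod 7).
    Then x = 8550 + 9724·6 = 66894, valid modulo lcm(9724, 7) = 68068: x ≡ 66894 (mod 68068).
Verify against each original: 66894 mod 4 = 2, 66894 mod 13 = 9, 66894 mod 11 = 3, 66894 mod 17 = 16, 66894 mod 7 = 2.

x ≡ 66894 (mod 68068).


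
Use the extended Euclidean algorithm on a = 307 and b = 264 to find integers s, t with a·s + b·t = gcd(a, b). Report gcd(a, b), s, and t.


Euclidean algorithm on (307, 264) — divide until remainder is 0:
  307 = 1 · 264 + 43
  264 = 6 · 43 + 6
  43 = 7 · 6 + 1
  6 = 6 · 1 + 0
gcd(307, 264) = 1.
Track Bezout coefficients alongside the remainders: start with r₀ = 307 = a·1 + b·0 (s = 1, t = 0) and r₁ = 264 = a·0 + b·1 (s = 0, t = 1); each new remainder r_{k+1} = r_{k-1} − q_k·r_k inherits s_{k+1} = s_{k-1} − q_k·s_k, t_{k+1} = t_{k-1} − q_k·t_k, so r_k = a·s_k + b·t_k at every step:
  q = 1: r = 43, s = 1 − 1·0 = 1, t = 0 − 1·1 = -1  (check: 307·1 + 264·(-1) = 43)
  q = 6: r = 6, s = 0 − 6·1 = -6, t = 1 − 6·(-1) = 7  (check: 307·(-6) + 264·7 = 6)
  q = 7: r = 1, s = 1 − 7·(-6) = 43, t = -1 − 7·7 = -50  (check: 307·43 + 264·(-50) = 1)
The row with r = 1 (the gcd) gives the Bezout coefficients s = 43, t = -50.
Result: 307 · (43) + 264 · (-50) = 1.

gcd(307, 264) = 1; s = 43, t = -50 (check: 307·43 + 264·(-50) = 1).


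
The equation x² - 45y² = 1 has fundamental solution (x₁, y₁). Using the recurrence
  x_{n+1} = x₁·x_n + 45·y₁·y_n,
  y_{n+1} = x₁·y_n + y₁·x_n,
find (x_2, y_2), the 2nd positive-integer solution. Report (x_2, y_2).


Step 1: Find the fundamental solution (x₁, y₁) of x² - 45y² = 1.
  Expand √45 as a continued fraction. a₀ = ⌊√45⌋ = 6; iterate m_{k+1} = d_k·a_k − m_k, d_{k+1} = (45 − m_{k+1}²)/d_k, a_{k+1} = ⌊(a₀ + m_{k+1})/d_{k+1}⌋ (starting m₀ = 0, d₀ = 1), with convergents p_k = a_k·p_{k-1} + p_{k-2}, q_k = a_k·q_{k-1} + q_{k-2} (p₋₁ = 1, q₋₁ = 0):
  k = 0: a₀ = 6; p₀/q₀ = 6/1; p₀² − 45·q₀² = 36 − 45 = -9.
  k = 1: m = 6, d = 9, a = ⌊(6 + 6)/9⌋ = 1; p/q = (1·6 + 1)/(1·1 + 0) = 7/1; p² − 45·q² = 49 − 45 = 4.
  k = 2: m = 3, d = 4, a = ⌊(6 + 3)/4⌋ = 2; p/q = (2·7 + 6)/(2·1 + 1) = 20/3; p² − 45·q² = 400 − 405 = -5.
  k = 3: m = 5, d = 5, a = ⌊(6 + 5)/5⌋ = 2; p/q = (2·20 + 7)/(2·3 + 1) = 47/7; p² − 45·q² = 2209 − 2205 = 4.
  k = 4: m = 5, d = 4, a = ⌊(6 + 5)/4⌋ = 2; p/q = (2·47 + 20)/(2·7 + 3) = 114/17; p² − 45·q² = 12996 − 13005 = -9.
  k = 5: m = 3, d = 9, a = ⌊(6 + 3)/9⌋ = 1; p/q = (1·114 + 47)/(1·17 + 7) = 161/24; p² − 45·q² = 25921 − 25920 = 1.
  The first convergent with p² − 45·q² = 1 gives the fundamental solution (x₁, y₁) = (161, 24).
Step 2: Apply the recurrence (x_{n+1}, y_{n+1}) = (x₁x_n + 45y₁y_n, x₁y_n + y₁x_n) repeatedly.
  From (x_1, y_1) = (161, 24): x_2 = 161·161 + 45·24·24 = 51841; y_2 = 161·24 + 24·161 = 7728.
Step 3: Verify x_2² - 45·y_2² = 2687489281 - 2687489280 = 1 (should be 1). ✓

(x_1, y_1) = (161, 24); (x_2, y_2) = (51841, 7728).


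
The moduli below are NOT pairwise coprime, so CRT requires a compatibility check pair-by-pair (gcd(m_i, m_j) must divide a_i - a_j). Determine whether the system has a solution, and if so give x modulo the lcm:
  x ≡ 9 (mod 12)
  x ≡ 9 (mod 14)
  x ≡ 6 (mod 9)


Moduli 12, 14, 9 are not pairwise coprime, so CRT works modulo lcm(m_i) when all pairwise compatibility conditions hold.
Pairwise compatibility: gcd(m_i, m_j) must divide a_i - a_j for every pair.
Merge one congruence at a time:
  Start: x ≡ 9 (mod 12).
  Combine with x ≡ 9 (mod 14): gcd(12, 14) = 2; 9 - 9 = 0, which IS divisible by 2, so compatible.
    Write x = 9 + 12·t and substitute into x ≡ 9 (mod 14): 12·t ≡ 9 − 9 = 0 (mod 14).
    Divide the congruence (and modulus) by g = 2: 6·t ≡ 0 (mod 7).
    The inverse of 6 mod 7 is 6 (since 6·6 = 36 = 5·7 + 1), so t ≡ 6·0 = 0 ≡ 0 (mod 7).
    Then x = 9 + 12·0 = 9, valid modulo lcm(12, 14) = 84: x ≡ 9 (mod 84).
  Combine with x ≡ 6 (mod 9): gcd(84, 9) = 3; 6 - 9 = -3, which IS divisible by 3, so compatible.
    Write x = 9 + 84·t and substitute into x ≡ 6 (mod 9): 84·t ≡ 6 − 9 = -3 (mod 9).
    Divide the congruence (and modulus) by g = 3: 28·t ≡ -1 (mod 3).
    Reduce coefficients mod 3: 1·t ≡ 2 (mod 3).
    So t ≡ 2 (mod 3).
    Then x = 9 + 84·2 = 177, valid modulo lcm(84, 9) = 252: x ≡ 177 (mod 252).
Verify: 177 mod 12 = 9, 177 mod 14 = 9, 177 mod 9 = 6.

x ≡ 177 (mod 252).


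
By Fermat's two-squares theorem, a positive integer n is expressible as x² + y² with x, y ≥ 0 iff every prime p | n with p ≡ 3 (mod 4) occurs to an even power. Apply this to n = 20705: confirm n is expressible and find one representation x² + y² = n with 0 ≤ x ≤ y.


Step 1: Factor n = 20705 = 5 · 41 · 101.
Step 2: Check the mod-4 condition on each prime factor: 5 ≡ 1 (mod 4), exponent 1; 41 ≡ 1 (mod 4), exponent 1; 101 ≡ 1 (mod 4), exponent 1.
All primes ≡ 3 (mod 4) appear to even exponent (or don't appear), so by the two-squares theorem n IS expressible as a sum of two squares.
Step 3: Build a representation. Here n = 5 · 41 · 101 is a product of primes ≡ 1 (mod 4). Each prime p ≡ 1 (mod 4) is itself a sum of two squares; find a² by testing p − a² for a perfect square:
  5: 5 − 1² = 4 = 2² ⇒ 5 = 1² + 2².
  41: 41 − 1² = 40, 41 − 2² = 37, 41 − 3² = 32, 41 − 4² = 25 = 5² ⇒ 41 = 4² + 5².
  101: 101 − 1² = 100 = 10² ⇒ 101 = 1² + 10².
  Combine using the Brahmagupta–Fibonacci identity (a² + b²)(c² + d²) = (ac − bd)² + (ad + bc)² = (ac + bd)² + (ad − bc)²:
  5 · 41 = 205: from (1² + 2²)(4² + 5²), take (1·4 − 2·5, 1·5 + 2·4) = (4 − 10, 5 + 8) = (-6, 13); dropping signs (only squares matter) gives (6, 13); check 6² + 13² = 36 + 169 = 205 ✓.
  205 · 101 = 20705: from (6² + 13²)(1² + 10²), take (6·1 − 13·10, 6·10 + 13·1) = (6 − 130, 60 + 13) = (-124, 73); dropping signs (only squares matter) gives (124, 73); check 124² + 73² = 15376 + 5329 = 20705 ✓.
Step 4: Order so x ≤ y and verify: 73² + 124² = 5329 + 15376 = 20705 = n. ✓

n = 20705 = 73² + 124² (one valid representation with x ≤ y).


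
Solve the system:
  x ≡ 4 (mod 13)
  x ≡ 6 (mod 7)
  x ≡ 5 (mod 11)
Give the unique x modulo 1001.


Moduli 13, 7, 11 are pairwise coprime; by CRT there is a unique solution modulo M = 13 · 7 · 11 = 1001.
Solve pairwise, accumulating the modulus:
  Start with x ≡ 4 (mod 13).
  Combine with x ≡ 6 (mod 7): since gcd(13, 7) = 1, we get a unique residue mod 91.
    Write x = 4 + 13·t and substitute into x ≡ 6 (mod 7): 13·t ≡ 6 − 4 = 2 (mod 7).
    Reduce coefficients mod 7: 6·t ≡ 2 (mod 7).
    The inverse of 6 mod 7 is 6 (since 6·6 = 36 = 5·7 + 1), so t ≡ 6·2 = 12 ≡ 5 (mod 7).
    Then x = 4 + 13·5 = 69, valid modulo lcm(13, 7) = 91: x ≡ 69 (mod 91).
  Combine with x ≡ 5 (mod 11): since gcd(91, 11) = 1, we get a unique residue mod 1001.
    Write x = 69 + 91·t and substitute into x ≡ 5 (mod 11): 91·t ≡ 5 − 69 = -64 (mod 11).
    Reduce coefficients mod 11: 3·t ≡ 2 (mod 11).
    The inverse of 3 mod 11 is 4 (since 3·4 = 12 = 1·11 + 1), so t ≡ 4·2 = 8 ≡ 8 (mod 11).
    Then x = 69 + 91·8 = 797, valid modulo lcm(91, 11) = 1001: x ≡ 797 (mod 1001).
Verify: 797 mod 13 = 4 ✓, 797 mod 7 = 6 ✓, 797 mod 11 = 5 ✓.

x ≡ 797 (mod 1001).


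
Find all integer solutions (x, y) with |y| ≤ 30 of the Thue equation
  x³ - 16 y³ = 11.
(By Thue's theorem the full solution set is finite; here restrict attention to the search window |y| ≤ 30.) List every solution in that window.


The equation is x³ - 16y³ = 11. For fixed y, x³ = 16·y³ + 11, so a solution requires the RHS to be a perfect cube.
Strategy: iterate y from -30 to 30, compute RHS = 16·y³ + 11, and check whether it is a (positive or negative) perfect cube.
Check small values of y:
  y = 0: RHS = 11 is not a perfect cube.
  y = 1: RHS = 27 = (3)³ ⇒ x = 3 works.
  y = -1: RHS = -5 is not a perfect cube.
  y = 2: RHS = 139 is not a perfect cube.
  y = -2: RHS = -117 is not a perfect cube.
  y = 3: RHS = 443 is not a perfect cube.
  y = -3: RHS = -421 is not a perfect cube.
Continuing the search up to |y| = 30 finds no further solutions beyond those listed.
Collected solutions: (3, 1).

Solutions (with |y| ≤ 30): (3, 1).


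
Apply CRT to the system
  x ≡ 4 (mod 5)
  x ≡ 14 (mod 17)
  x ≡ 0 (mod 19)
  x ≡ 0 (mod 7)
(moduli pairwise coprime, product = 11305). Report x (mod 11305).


Product of moduli M = 5 · 17 · 19 · 7 = 11305.
Merge one congruence at a time:
  Start: x ≡ 4 (mod 5).
  Combine with x ≡ 14 (mod 17); new modulus lcm = 85.
    Write x = 4 + 5·t and substitute into x ≡ 14 (mod 17): 5·t ≡ 14 − 4 = 10 (mod 17).
    The inverse of 5 mod 17 is 7 (since 5·7 = 35 = 2·17 + 1), so t ≡ 7·10 = 70 ≡ 2 (mod 17).
    Then x = 4 + 5·2 = 14, valid modulo lcm(5, 17) = 85: x ≡ 14 (mod 85).
  Combine with x ≡ 0 (mod 19); new modulus lcm = 1615.
    Write x = 14 + 85·t and substitute into x ≡ 0 (mod 19): 85·t ≡ 0 − 14 = -14 (mod 19).
    Reduce coefficients mod 19: 9·t ≡ 5 (mod 19).
    The inverse of 9 mod 19 is 17 (since 9·17 = 153 = 8·19 + 1), so t ≡ 17·5 = 85 ≡ 9 (mod 19).
    Then x = 14 + 85·9 = 779, valid modulo lcm(85, 19) = 1615: x ≡ 779 (mod 1615).
  Combine with x ≡ 0 (mod 7); new modulus lcm = 11305.
    Write x = 779 + 1615·t and substitute into x ≡ 0 (mod 7): 1615·t ≡ 0 − 779 = -779 (mod 7).
    Reduce coefficients mod 7: 5·t ≡ 5 (mod 7).
    The inverse of 5 mod 7 is 3 (since 5·3 = 15 = 2·7 + 1), so t ≡ 3·5 = 15 ≡ 1 (mod 7).
    Then x = 779 + 1615·1 = 2394, valid modulo lcm(1615, 7) = 11305: x ≡ 2394 (mod 11305).
Verify against each original: 2394 mod 5 = 4, 2394 mod 17 = 14, 2394 mod 19 = 0, 2394 mod 7 = 0.

x ≡ 2394 (mod 11305).


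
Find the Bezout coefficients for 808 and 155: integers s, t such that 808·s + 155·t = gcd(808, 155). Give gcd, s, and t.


Euclidean algorithm on (808, 155) — divide until remainder is 0:
  808 = 5 · 155 + 33
  155 = 4 · 33 + 23
  33 = 1 · 23 + 10
  23 = 2 · 10 + 3
  10 = 3 · 3 + 1
  3 = 3 · 1 + 0
gcd(808, 155) = 1.
Track Bezout coefficients alongside the remainders: start with r₀ = 808 = a·1 + b·0 (s = 1, t = 0) and r₁ = 155 = a·0 + b·1 (s = 0, t = 1); each new remainder r_{k+1} = r_{k-1} − q_k·r_k inherits s_{k+1} = s_{k-1} − q_k·s_k, t_{k+1} = t_{k-1} − q_k·t_k, so r_k = a·s_k + b·t_k at every step:
  q = 5: r = 33, s = 1 − 5·0 = 1, t = 0 − 5·1 = -5  (check: 808·1 + 155·(-5) = 33)
  q = 4: r = 23, s = 0 − 4·1 = -4, t = 1 − 4·(-5) = 21  (check: 808·(-4) + 155·21 = 23)
  q = 1: r = 10, s = 1 − 1·(-4) = 5, t = -5 − 1·21 = -26  (check: 808·5 + 155·(-26) = 10)
  q = 2: r = 3, s = -4 − 2·5 = -14, t = 21 − 2·(-26) = 73  (check: 808·(-14) + 155·73 = 3)
  q = 3: r = 1, s = 5 − 3·(-14) = 47, t = -26 − 3·73 = -245  (check: 808·47 + 155·(-245) = 1)
The row with r = 1 (the gcd) gives the Bezout coefficients s = 47, t = -245.
Result: 808 · (47) + 155 · (-245) = 1.

gcd(808, 155) = 1; s = 47, t = -245 (check: 808·47 + 155·(-245) = 1).


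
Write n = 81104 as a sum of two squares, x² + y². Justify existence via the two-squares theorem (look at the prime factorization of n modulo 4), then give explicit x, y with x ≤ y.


Step 1: Factor n = 81104 = 2^4 · 37 · 137.
Step 2: Check the mod-4 condition on each prime factor: 2 = 2 (special); 37 ≡ 1 (mod 4), exponent 1; 137 ≡ 1 (mod 4), exponent 1.
All primes ≡ 3 (mod 4) appear to even exponent (or don't appear), so by the two-squares theorem n IS expressible as a sum of two squares.
Step 3: Build a representation. Group n = k² · m with k = 4 and m = 37 · 137 = 5069 (a product of primes ≡ 1 (mod 4)); a representation of m scales to one of n via (k·x)² + (k·y)² = k²(x² + y²). Each prime p ≡ 1 (mod 4) is itself a sum of two squares; find a² by testing p − a² for a perfect square:
  37: 37 − 1² = 36 = 6² ⇒ 37 = 1² + 6².
  137: 137 − 1² = 136, 137 − 2² = 133, 137 − 3² = 128, 137 − 4² = 121 = 11² ⇒ 137 = 4² + 11².
  Combine using the Brahmagupta–Fibonacci identity (a² + b²)(c² + d²) = (ac − bd)² + (ad + bc)² = (ac + bd)² + (ad − bc)²:
  37 · 137 = 5069: from (1² + 6²)(4² + 11²), take (1·4 − 6·11, 1·11 + 6·4) = (4 − 66, 11 + 24) = (-62, 35); dropping signs (only squares matter) gives (62, 35); check 62² + 35² = 3844 + 1225 = 5069 ✓.
  Scale by k = 4: (4·62, 4·35) = (248, 140).
Step 4: Order so x ≤ y and verify: 140² + 248² = 19600 + 61504 = 81104 = n. ✓

n = 81104 = 140² + 248² (one valid representation with x ≤ y).


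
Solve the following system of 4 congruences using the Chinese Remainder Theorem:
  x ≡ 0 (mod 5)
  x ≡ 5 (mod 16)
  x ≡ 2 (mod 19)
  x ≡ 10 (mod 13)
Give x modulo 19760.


Product of moduli M = 5 · 16 · 19 · 13 = 19760.
Merge one congruence at a time:
  Start: x ≡ 0 (mod 5).
  Combine with x ≡ 5 (mod 16); new modulus lcm = 80.
    Write x = 0 + 5·t and substitute into x ≡ 5 (mod 16): 5·t ≡ 5 − 0 = 5 (mod 16).
    The inverse of 5 mod 16 is 13 (since 5·13 = 65 = 4·16 + 1), so t ≡ 13·5 = 65 ≡ 1 (mod 16).
    Then x = 0 + 5·1 = 5, valid modulo lcm(5, 16) = 80: x ≡ 5 (mod 80).
  Combine with x ≡ 2 (mod 19); new modulus lcm = 1520.
    Write x = 5 + 80·t and substitute into x ≡ 2 (mod 19): 80·t ≡ 2 − 5 = -3 (mod 19).
    Reduce coefficients mod 19: 4·t ≡ 16 (mod 19).
    The inverse of 4 mod 19 is 5 (since 4·5 = 20 = 1·19 + 1), so t ≡ 5·16 = 80 ≡ 4 (mod 19).
    Then x = 5 + 80·4 = 325, valid modulo lcm(80, 19) = 1520: x ≡ 325 (mod 1520).
  Combine with x ≡ 10 (mod 13); new modulus lcm = 19760.
    Write x = 325 + 1520·t and substitute into x ≡ 10 (mod 13): 1520·t ≡ 10 − 325 = -315 (mod 13).
    Reduce coefficients mod 13: 12·t ≡ 10 (mod 13).
    The inverse of 12 mod 13 is 12 (since 12·12 = 144 = 11·13 + 1), so t ≡ 12·10 = 120 ≡ 3 (mod 13).
    Then x = 325 + 1520·3 = 4885, valid modulo lcm(1520, 13) = 19760: x ≡ 4885 (mod 19760).
Verify against each original: 4885 mod 5 = 0, 4885 mod 16 = 5, 4885 mod 19 = 2, 4885 mod 13 = 10.

x ≡ 4885 (mod 19760).


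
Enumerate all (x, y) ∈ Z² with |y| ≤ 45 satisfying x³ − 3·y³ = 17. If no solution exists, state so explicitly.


The equation is x³ - 3y³ = 17. For fixed y, x³ = 3·y³ + 17, so a solution requires the RHS to be a perfect cube.
Strategy: iterate y from -45 to 45, compute RHS = 3·y³ + 17, and check whether it is a (positive or negative) perfect cube.
Check small values of y:
  y = 0: RHS = 17 is not a perfect cube.
  y = 1: RHS = 20 is not a perfect cube.
  y = -1: RHS = 14 is not a perfect cube.
  y = 2: RHS = 41 is not a perfect cube.
  y = -2: RHS = -7 is not a perfect cube.
  y = 3: RHS = 98 is not a perfect cube.
  y = -3: RHS = -64 = (-4)³ ⇒ x = -4 works.
Continuing the search up to |y| = 45 finds no further solutions beyond those listed.
Collected solutions: (-4, -3).

Solutions (with |y| ≤ 45): (-4, -3).


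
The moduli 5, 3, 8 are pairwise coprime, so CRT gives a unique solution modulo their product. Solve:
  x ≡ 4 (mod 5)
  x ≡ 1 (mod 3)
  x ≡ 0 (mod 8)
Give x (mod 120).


Moduli 5, 3, 8 are pairwise coprime; by CRT there is a unique solution modulo M = 5 · 3 · 8 = 120.
Solve pairwise, accumulating the modulus:
  Start with x ≡ 4 (mod 5).
  Combine with x ≡ 1 (mod 3): since gcd(5, 3) = 1, we get a unique residue mod 15.
    Write x = 4 + 5·t and substitute into x ≡ 1 (mod 3): 5·t ≡ 1 − 4 = -3 (mod 3).
    Reduce coefficients mod 3: 2·t ≡ 0 (mod 3).
    The inverse of 2 mod 3 is 2 (since 2·2 = 4 = 1·3 + 1), so t ≡ 2·0 = 0 ≡ 0 (mod 3).
    Then x = 4 + 5·0 = 4, valid modulo lcm(5, 3) = 15: x ≡ 4 (mod 15).
  Combine with x ≡ 0 (mod 8): since gcd(15, 8) = 1, we get a unique residue mod 120.
    Write x = 4 + 15·t and substitute into x ≡ 0 (mod 8): 15·t ≡ 0 − 4 = -4 (mod 8).
    Reduce coefficients mod 8: 7·t ≡ 4 (mod 8).
    The inverse of 7 mod 8 is 7 (since 7·7 = 49 = 6·8 + 1), so t ≡ 7·4 = 28 ≡ 4 (mod 8).
    Then x = 4 + 15·4 = 64, valid modulo lcm(15, 8) = 120: x ≡ 64 (mod 120).
Verify: 64 mod 5 = 4 ✓, 64 mod 3 = 1 ✓, 64 mod 8 = 0 ✓.

x ≡ 64 (mod 120).


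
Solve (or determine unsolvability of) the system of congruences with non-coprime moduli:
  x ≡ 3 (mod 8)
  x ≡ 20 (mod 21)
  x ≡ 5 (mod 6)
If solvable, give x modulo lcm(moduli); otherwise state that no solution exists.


Moduli 8, 21, 6 are not pairwise coprime, so CRT works modulo lcm(m_i) when all pairwise compatibility conditions hold.
Pairwise compatibility: gcd(m_i, m_j) must divide a_i - a_j for every pair.
Merge one congruence at a time:
  Start: x ≡ 3 (mod 8).
  Combine with x ≡ 20 (mod 21): gcd(8, 21) = 1; 20 - 3 = 17, which IS divisible by 1, so compatible.
    Write x = 3 + 8·t and substitute into x ≡ 20 (mod 21): 8·t ≡ 20 − 3 = 17 (mod 21).
    The inverse of 8 mod 21 is 8 (since 8·8 = 64 = 3·21 + 1), so t ≡ 8·17 = 136 ≡ 10 (mod 21).
    Then x = 3 + 8·10 = 83, valid modulo lcm(8, 21) = 168: x ≡ 83 (mod 168).
  Combine with x ≡ 5 (mod 6): gcd(168, 6) = 6; 5 - 83 = -78, which IS divisible by 6, so compatible.
    Write x = 83 + 168·t and substitute into x ≡ 5 (mod 6): 168·t ≡ 5 − 83 = -78 (mod 6).
    Divide the congruence (and modulus) by g = 6: 28·t ≡ -13 (mod 1).
    Modulo 1 every t works; take t = 0.
    Then x = 83 + 168·0 = 83, valid modulo lcm(168, 6) = 168: x ≡ 83 (mod 168).
Verify: 83 mod 8 = 3, 83 mod 21 = 20, 83 mod 6 = 5.

x ≡ 83 (mod 168).


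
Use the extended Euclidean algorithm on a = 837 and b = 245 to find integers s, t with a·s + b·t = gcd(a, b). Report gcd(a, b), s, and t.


Euclidean algorithm on (837, 245) — divide until remainder is 0:
  837 = 3 · 245 + 102
  245 = 2 · 102 + 41
  102 = 2 · 41 + 20
  41 = 2 · 20 + 1
  20 = 20 · 1 + 0
gcd(837, 245) = 1.
Track Bezout coefficients alongside the remainders: start with r₀ = 837 = a·1 + b·0 (s = 1, t = 0) and r₁ = 245 = a·0 + b·1 (s = 0, t = 1); each new remainder r_{k+1} = r_{k-1} − q_k·r_k inherits s_{k+1} = s_{k-1} − q_k·s_k, t_{k+1} = t_{k-1} − q_k·t_k, so r_k = a·s_k + b·t_k at every step:
  q = 3: r = 102, s = 1 − 3·0 = 1, t = 0 − 3·1 = -3  (check: 837·1 + 245·(-3) = 102)
  q = 2: r = 41, s = 0 − 2·1 = -2, t = 1 − 2·(-3) = 7  (check: 837·(-2) + 245·7 = 41)
  q = 2: r = 20, s = 1 − 2·(-2) = 5, t = -3 − 2·7 = -17  (check: 837·5 + 245·(-17) = 20)
  q = 2: r = 1, s = -2 − 2·5 = -12, t = 7 − 2·(-17) = 41  (check: 837·(-12) + 245·41 = 1)
The row with r = 1 (the gcd) gives the Bezout coefficients s = -12, t = 41.
Result: 837 · (-12) + 245 · (41) = 1.

gcd(837, 245) = 1; s = -12, t = 41 (check: 837·(-12) + 245·41 = 1).
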